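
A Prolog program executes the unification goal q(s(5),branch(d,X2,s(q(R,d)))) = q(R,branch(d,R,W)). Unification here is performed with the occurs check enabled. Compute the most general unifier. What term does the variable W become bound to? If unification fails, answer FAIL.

Decompose q/2: s(5) = R,  branch(d,X2,s(q(R,d))) = branch(d,R,W).
Bind R := s(5); substituting into the remaining equation gives: branch(d,X2,s(q(s(5),d))) = branch(d,s(5),W).
Decompose branch/3: d = d,  X2 = s(5),  s(q(s(5),d)) = W.
Delete trivial equation d = d.
Bind X2 := s(5); no other remaining equation mentions X2.
Bind W := s(q(s(5),d)).
MGU = { R -> s(5), X2 -> s(5), W -> s(q(s(5),d)) }, so W -> s(q(s(5),d)).

s(q(s(5),d))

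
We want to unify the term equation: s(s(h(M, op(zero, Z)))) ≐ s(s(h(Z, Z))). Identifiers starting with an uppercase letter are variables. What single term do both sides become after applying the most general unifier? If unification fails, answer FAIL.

FAIL

Decompose s/1: s(h(M, op(zero, Z))) ≐ s(h(Z, Z)).
Decompose s/1: h(M, op(zero, Z)) ≐ h(Z, Z).
Decompose h/2: M ≐ Z,  op(zero, Z) ≐ Z.
Bind M := Z; no other remaining equation mentions M.
Occurs check fails: Z occurs in op(zero, Z); the equation Z ≐ op(zero, Z) has no finite solution.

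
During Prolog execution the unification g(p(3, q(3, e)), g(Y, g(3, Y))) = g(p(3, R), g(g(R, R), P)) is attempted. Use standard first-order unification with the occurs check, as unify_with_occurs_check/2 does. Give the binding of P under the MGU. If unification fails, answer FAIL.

g(3, g(q(3, e), q(3, e)))

Decompose g/2: p(3, q(3, e)) = p(3, R),  g(Y, g(3, Y)) = g(g(R, R), P).
Decompose p/2: 3 = 3,  q(3, e) = R.
Delete trivial equation 3 = 3.
Bind R := q(3, e); substituting into the remaining equation gives: g(Y, g(3, Y)) = g(g(q(3, e), q(3, e)), P).
Decompose g/2: Y = g(q(3, e), q(3, e)),  g(3, Y) = P.
Bind Y := g(q(3, e), q(3, e)); substituting into the remaining equation gives: g(3, g(q(3, e), q(3, e))) = P.
Bind P := g(3, g(q(3, e), q(3, e))).
MGU = { R -> q(3, e), Y -> g(q(3, e), q(3, e)), P -> g(3, g(q(3, e), q(3, e))) }, so P -> g(3, g(q(3, e), q(3, e))).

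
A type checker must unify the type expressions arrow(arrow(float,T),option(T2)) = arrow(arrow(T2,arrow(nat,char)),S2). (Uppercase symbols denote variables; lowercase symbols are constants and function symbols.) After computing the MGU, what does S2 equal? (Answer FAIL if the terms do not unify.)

option(float)

Decompose arrow/2: arrow(float,T) = arrow(T2,arrow(nat,char)),  option(T2) = S2.
Decompose arrow/2: float = T2,  T = arrow(nat,char).
Bind T2 := float; substituting into the one remaining equation that mentions T2 gives: option(float) = S2.
Bind T := arrow(nat,char); no other remaining equation mentions T.
Bind S2 := option(float).
MGU = { T2 -> float, T -> arrow(nat,char), S2 -> option(float) }, so S2 -> option(float).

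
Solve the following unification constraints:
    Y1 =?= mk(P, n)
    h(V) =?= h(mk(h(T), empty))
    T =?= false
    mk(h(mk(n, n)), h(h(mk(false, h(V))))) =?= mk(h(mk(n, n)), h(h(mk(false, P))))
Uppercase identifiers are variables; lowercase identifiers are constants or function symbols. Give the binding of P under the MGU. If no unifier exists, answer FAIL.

h(mk(h(false), empty))

Bind Y1 := mk(P, n); no other remaining equation mentions Y1.
Decompose h/1: V =?= mk(h(T), empty).
Bind V := mk(h(T), empty); substituting into the one remaining equation that mentions V gives: mk(h(mk(n, n)), h(h(mk(false, h(mk(h(T), empty)))))) =?= mk(h(mk(n, n)), h(h(mk(false, P)))).
Bind T := false; substituting into the remaining equation gives: mk(h(mk(n, n)), h(h(mk(false, h(mk(h(false), empty)))))) =?= mk(h(mk(n, n)), h(h(mk(false, P)))). Substituting into the earlier binding gives V := mk(h(false), empty).
Decompose mk/2: h(mk(n, n)) =?= h(mk(n, n)),  h(h(mk(false, h(mk(h(false), empty))))) =?= h(h(mk(false, P))).
Delete trivial equation h(mk(n, n)) =?= h(mk(n, n)).
Decompose h/1: h(mk(false, h(mk(h(false), empty)))) =?= h(mk(false, P)).
Decompose h/1: mk(false, h(mk(h(false), empty))) =?= mk(false, P).
Decompose mk/2: false =?= false,  h(mk(h(false), empty)) =?= P.
Delete trivial equation false =?= false.
Bind P := h(mk(h(false), empty)). Substituting into the earlier binding gives Y1 := mk(h(mk(h(false), empty)), n).
MGU = { Y1 := mk(h(mk(h(false), empty)), n), V := mk(h(false), empty), T := false, P := h(mk(h(false), empty)) }, so P := h(mk(h(false), empty)).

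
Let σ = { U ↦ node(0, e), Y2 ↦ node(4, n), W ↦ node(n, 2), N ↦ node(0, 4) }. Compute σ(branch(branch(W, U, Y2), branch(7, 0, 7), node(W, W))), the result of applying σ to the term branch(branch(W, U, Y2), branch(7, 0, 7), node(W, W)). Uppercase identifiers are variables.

branch(branch(node(n, 2), node(0, e), node(4, n)), branch(7, 0, 7), node(node(n, 2), node(n, 2)))

Replace each occurrence of U with node(0, e).
Replace each occurrence of Y2 with node(4, n).
Replace each occurrence of W with node(n, 2).
Result: branch(branch(node(n, 2), node(0, e), node(4, n)), branch(7, 0, 7), node(node(n, 2), node(n, 2))).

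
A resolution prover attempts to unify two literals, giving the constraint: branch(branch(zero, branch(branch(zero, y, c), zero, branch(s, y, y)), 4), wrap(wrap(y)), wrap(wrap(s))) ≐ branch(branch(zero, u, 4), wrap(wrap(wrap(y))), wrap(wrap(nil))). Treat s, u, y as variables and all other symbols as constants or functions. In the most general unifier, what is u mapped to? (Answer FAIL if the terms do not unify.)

FAIL

Decompose branch/3: branch(zero, branch(branch(zero, y, c), zero, branch(s, y, y)), 4) ≐ branch(zero, u, 4),  wrap(wrap(y)) ≐ wrap(wrap(wrap(y))),  wrap(wrap(s)) ≐ wrap(wrap(nil)).
Decompose branch/3: zero ≐ zero,  branch(branch(zero, y, c), zero, branch(s, y, y)) ≐ u,  4 ≐ 4.
Delete trivial equation zero ≐ zero.
Bind u := branch(branch(zero, y, c), zero, branch(s, y, y)); no other remaining equation mentions u.
Delete trivial equation 4 ≐ 4.
Decompose wrap/1: wrap(y) ≐ wrap(wrap(y)).
Decompose wrap/1: y ≐ wrap(y).
Occurs check fails: y occurs in wrap(y); the equation y ≐ wrap(y) has no finite solution.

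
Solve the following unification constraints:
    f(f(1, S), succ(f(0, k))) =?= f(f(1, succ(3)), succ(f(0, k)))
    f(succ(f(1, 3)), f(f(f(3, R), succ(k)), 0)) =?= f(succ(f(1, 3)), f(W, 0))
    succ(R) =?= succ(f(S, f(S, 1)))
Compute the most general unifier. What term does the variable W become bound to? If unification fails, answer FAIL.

f(f(3, f(succ(3), f(succ(3), 1))), succ(k))

Decompose f/2: f(1, S) =?= f(1, succ(3)),  succ(f(0, k)) =?= succ(f(0, k)).
Decompose f/2: 1 =?= 1,  S =?= succ(3).
Delete trivial equation 1 =?= 1.
Bind S := succ(3); substituting into the one remaining equation that mentions S gives: succ(R) =?= succ(f(succ(3), f(succ(3), 1))).
Delete trivial equation succ(f(0, k)) =?= succ(f(0, k)).
Decompose f/2: succ(f(1, 3)) =?= succ(f(1, 3)),  f(f(f(3, R), succ(k)), 0) =?= f(W, 0).
Delete trivial equation succ(f(1, 3)) =?= succ(f(1, 3)).
Decompose f/2: f(f(3, R), succ(k)) =?= W,  0 =?= 0.
Bind W := f(f(3, R), succ(k)); no other remaining equation mentions W.
Delete trivial equation 0 =?= 0.
Decompose succ/1: R =?= f(succ(3), f(succ(3), 1)).
Bind R := f(succ(3), f(succ(3), 1)). Substituting into the earlier binding gives W := f(f(3, f(succ(3), f(succ(3), 1))), succ(k)).
MGU = { S -> succ(3), W -> f(f(3, f(succ(3), f(succ(3), 1))), succ(k)), R -> f(succ(3), f(succ(3), 1)) }, so W -> f(f(3, f(succ(3), f(succ(3), 1))), succ(k)).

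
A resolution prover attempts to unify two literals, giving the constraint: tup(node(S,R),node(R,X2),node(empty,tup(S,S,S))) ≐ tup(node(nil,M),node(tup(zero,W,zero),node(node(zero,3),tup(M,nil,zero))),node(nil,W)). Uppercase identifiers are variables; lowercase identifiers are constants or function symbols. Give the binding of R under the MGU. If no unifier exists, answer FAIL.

Decompose tup/3: node(S,R) ≐ node(nil,M),  node(R,X2) ≐ node(tup(zero,W,zero),node(node(zero,3),tup(M,nil,zero))),  node(empty,tup(S,S,S)) ≐ node(nil,W).
Decompose node/2: S ≐ nil,  R ≐ M.
Bind S := nil; substituting into the one remaining equation that mentions S gives: node(empty,tup(nil,nil,nil)) ≐ node(nil,W).
Bind R := M; substituting into the one remaining equation that mentions R gives: node(M,X2) ≐ node(tup(zero,W,zero),node(node(zero,3),tup(M,nil,zero))).
Decompose node/2: M ≐ tup(zero,W,zero),  X2 ≐ node(node(zero,3),tup(M,nil,zero)).
Bind M := tup(zero,W,zero); substituting into the one remaining equation that mentions M gives: X2 ≐ node(node(zero,3),tup(tup(zero,W,zero),nil,zero)). Substituting into the earlier binding gives R := tup(zero,W,zero).
Bind X2 := node(node(zero,3),tup(tup(zero,W,zero),nil,zero)); no other remaining equation mentions X2.
Decompose node/2: empty ≐ nil,  tup(nil,nil,nil) ≐ W.
Clash: constants empty and nil differ; no unifier exists.

FAIL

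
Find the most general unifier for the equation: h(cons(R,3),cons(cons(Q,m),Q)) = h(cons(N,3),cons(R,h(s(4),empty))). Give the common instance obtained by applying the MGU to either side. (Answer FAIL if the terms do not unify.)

h(cons(cons(h(s(4),empty),m),3),cons(cons(h(s(4),empty),m),h(s(4),empty)))

Decompose h/2: cons(R,3) = cons(N,3),  cons(cons(Q,m),Q) = cons(R,h(s(4),empty)).
Decompose cons/2: R = N,  3 = 3.
Bind R := N; substituting into the one remaining equation that mentions R gives: cons(cons(Q,m),Q) = cons(N,h(s(4),empty)).
Delete trivial equation 3 = 3.
Decompose cons/2: cons(Q,m) = N,  Q = h(s(4),empty).
Bind N := cons(Q,m); no other remaining equation mentions N. Substituting into the earlier binding gives R := cons(Q,m).
Bind Q := h(s(4),empty). Substituting into the earlier bindings gives R := cons(h(s(4),empty),m), N := cons(h(s(4),empty),m).
Applying the MGU to either side gives h(cons(cons(h(s(4),empty),m),3),cons(cons(h(s(4),empty),m),h(s(4),empty))).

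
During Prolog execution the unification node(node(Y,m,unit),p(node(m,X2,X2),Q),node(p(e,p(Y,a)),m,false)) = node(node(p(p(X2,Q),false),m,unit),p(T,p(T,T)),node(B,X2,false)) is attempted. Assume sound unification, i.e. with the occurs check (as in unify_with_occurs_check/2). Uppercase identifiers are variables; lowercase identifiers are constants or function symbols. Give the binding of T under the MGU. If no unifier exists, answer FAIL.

node(m,m,m)

Decompose node/3: node(Y,m,unit) = node(p(p(X2,Q),false),m,unit),  p(node(m,X2,X2),Q) = p(T,p(T,T)),  node(p(e,p(Y,a)),m,false) = node(B,X2,false).
Decompose node/3: Y = p(p(X2,Q),false),  m = m,  unit = unit.
Bind Y := p(p(X2,Q),false); substituting into the one remaining equation that mentions Y gives: node(p(e,p(p(p(X2,Q),false),a)),m,false) = node(B,X2,false).
Delete trivial equation m = m.
Delete trivial equation unit = unit.
Decompose p/2: node(m,X2,X2) = T,  Q = p(T,T).
Bind T := node(m,X2,X2); substituting into the one remaining equation that mentions T gives: Q = p(node(m,X2,X2),node(m,X2,X2)).
Bind Q := p(node(m,X2,X2),node(m,X2,X2)); substituting into the remaining equation gives: node(p(e,p(p(p(X2,p(node(m,X2,X2),node(m,X2,X2))),false),a)),m,false) = node(B,X2,false). Substituting into the earlier binding gives Y := p(p(X2,p(node(m,X2,X2),node(m,X2,X2))),false).
Decompose node/3: p(e,p(p(p(X2,p(node(m,X2,X2),node(m,X2,X2))),false),a)) = B,  m = X2,  false = false.
Bind B := p(e,p(p(p(X2,p(node(m,X2,X2),node(m,X2,X2))),false),a)); no other remaining equation mentions B.
Bind X2 := m; no other remaining equation mentions X2. Substituting into the earlier bindings gives Y := p(p(m,p(node(m,m,m),node(m,m,m))),false), T := node(m,m,m), Q := p(node(m,m,m),node(m,m,m)), B := p(e,p(p(p(m,p(node(m,m,m),node(m,m,m))),false),a)).
Delete trivial equation false = false.
MGU = { Y = p(p(m,p(node(m,m,m),node(m,m,m))),false), T = node(m,m,m), Q = p(node(m,m,m),node(m,m,m)), B = p(e,p(p(p(m,p(node(m,m,m),node(m,m,m))),false),a)), X2 = m }, so T = node(m,m,m).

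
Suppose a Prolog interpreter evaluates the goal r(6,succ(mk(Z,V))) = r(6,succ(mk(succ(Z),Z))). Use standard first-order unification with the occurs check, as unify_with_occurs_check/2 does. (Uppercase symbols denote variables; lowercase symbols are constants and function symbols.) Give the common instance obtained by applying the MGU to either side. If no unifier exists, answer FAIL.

Decompose r/2: 6 = 6,  succ(mk(Z,V)) = succ(mk(succ(Z),Z)).
Delete trivial equation 6 = 6.
Decompose succ/1: mk(Z,V) = mk(succ(Z),Z).
Decompose mk/2: Z = succ(Z),  V = Z.
Occurs check fails: Z occurs in succ(Z); the equation Z = succ(Z) has no finite solution.

FAIL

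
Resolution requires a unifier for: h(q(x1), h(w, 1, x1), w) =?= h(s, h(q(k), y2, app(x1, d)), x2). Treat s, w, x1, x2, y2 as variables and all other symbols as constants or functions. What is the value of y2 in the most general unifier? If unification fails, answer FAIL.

FAIL

Decompose h/3: q(x1) =?= s,  h(w, 1, x1) =?= h(q(k), y2, app(x1, d)),  w =?= x2.
Bind s := q(x1); no other remaining equation mentions s.
Decompose h/3: w =?= q(k),  1 =?= y2,  x1 =?= app(x1, d).
Bind w := q(k); substituting into the one remaining equation that mentions w gives: q(k) =?= x2.
Bind y2 := 1; no other remaining equation mentions y2.
Occurs check fails: x1 occurs in app(x1, d); the equation x1 =?= app(x1, d) has no finite solution.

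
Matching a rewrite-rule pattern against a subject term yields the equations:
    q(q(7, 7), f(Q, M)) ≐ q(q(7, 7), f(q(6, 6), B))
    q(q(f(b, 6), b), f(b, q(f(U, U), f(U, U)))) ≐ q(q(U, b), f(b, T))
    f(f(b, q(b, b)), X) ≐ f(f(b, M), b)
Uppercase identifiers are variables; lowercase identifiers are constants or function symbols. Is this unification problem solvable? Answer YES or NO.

YES

Decompose q/2: q(7, 7) ≐ q(7, 7),  f(Q, M) ≐ f(q(6, 6), B).
Delete trivial equation q(7, 7) ≐ q(7, 7).
Decompose f/2: Q ≐ q(6, 6),  M ≐ B.
Bind Q := q(6, 6); no other remaining equation mentions Q.
Bind M := B; substituting into the one remaining equation that mentions M gives: f(f(b, q(b, b)), X) ≐ f(f(b, B), b).
Decompose q/2: q(f(b, 6), b) ≐ q(U, b),  f(b, q(f(U, U), f(U, U))) ≐ f(b, T).
Decompose q/2: f(b, 6) ≐ U,  b ≐ b.
Bind U := f(b, 6); substituting into the one remaining equation that mentions U gives: f(b, q(f(f(b, 6), f(b, 6)), f(f(b, 6), f(b, 6)))) ≐ f(b, T).
Delete trivial equation b ≐ b.
Decompose f/2: b ≐ b,  q(f(f(b, 6), f(b, 6)), f(f(b, 6), f(b, 6))) ≐ T.
Delete trivial equation b ≐ b.
Bind T := q(f(f(b, 6), f(b, 6)), f(f(b, 6), f(b, 6))); no other remaining equation mentions T.
Decompose f/2: f(b, q(b, b)) ≐ f(b, B),  X ≐ b.
Decompose f/2: b ≐ b,  q(b, b) ≐ B.
Delete trivial equation b ≐ b.
Bind B := q(b, b); no other remaining equation mentions B. Substituting into the earlier binding gives M := q(b, b).
Bind X := b.
No equations remain and no clash or occurs-check failure arose, so a unifier exists.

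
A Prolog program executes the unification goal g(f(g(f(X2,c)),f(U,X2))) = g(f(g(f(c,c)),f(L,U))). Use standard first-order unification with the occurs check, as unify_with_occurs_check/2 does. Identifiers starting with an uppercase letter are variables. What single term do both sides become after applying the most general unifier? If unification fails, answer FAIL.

Decompose g/1: f(g(f(X2,c)),f(U,X2)) = f(g(f(c,c)),f(L,U)).
Decompose f/2: g(f(X2,c)) = g(f(c,c)),  f(U,X2) = f(L,U).
Decompose g/1: f(X2,c) = f(c,c).
Decompose f/2: X2 = c,  c = c.
Bind X2 := c; substituting into the one remaining equation that mentions X2 gives: f(U,c) = f(L,U).
Delete trivial equation c = c.
Decompose f/2: U = L,  c = U.
Bind U := L; substituting into the remaining equation gives: c = L.
Bind L := c. Substituting into the earlier binding gives U := c.
Applying the MGU to either side gives g(f(g(f(c,c)),f(c,c))).

g(f(g(f(c,c)),f(c,c)))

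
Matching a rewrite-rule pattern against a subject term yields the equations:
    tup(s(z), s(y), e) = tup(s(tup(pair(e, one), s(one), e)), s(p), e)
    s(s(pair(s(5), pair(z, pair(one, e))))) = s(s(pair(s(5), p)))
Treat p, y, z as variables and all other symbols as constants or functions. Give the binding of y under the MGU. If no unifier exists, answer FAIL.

Decompose tup/3: s(z) = s(tup(pair(e, one), s(one), e)),  s(y) = s(p),  e = e.
Decompose s/1: z = tup(pair(e, one), s(one), e).
Bind z := tup(pair(e, one), s(one), e); substituting into the one remaining equation that mentions z gives: s(s(pair(s(5), pair(tup(pair(e, one), s(one), e), pair(one, e))))) = s(s(pair(s(5), p))).
Decompose s/1: y = p.
Bind y := p; no other remaining equation mentions y.
Delete trivial equation e = e.
Decompose s/1: s(pair(s(5), pair(tup(pair(e, one), s(one), e), pair(one, e)))) = s(pair(s(5), p)).
Decompose s/1: pair(s(5), pair(tup(pair(e, one), s(one), e), pair(one, e))) = pair(s(5), p).
Decompose pair/2: s(5) = s(5),  pair(tup(pair(e, one), s(one), e), pair(one, e)) = p.
Delete trivial equation s(5) = s(5).
Bind p := pair(tup(pair(e, one), s(one), e), pair(one, e)). Substituting into the earlier binding gives y := pair(tup(pair(e, one), s(one), e), pair(one, e)).
MGU = { z ↦ tup(pair(e, one), s(one), e), y ↦ pair(tup(pair(e, one), s(one), e), pair(one, e)), p ↦ pair(tup(pair(e, one), s(one), e), pair(one, e)) }, so y ↦ pair(tup(pair(e, one), s(one), e), pair(one, e)).

pair(tup(pair(e, one), s(one), e), pair(one, e))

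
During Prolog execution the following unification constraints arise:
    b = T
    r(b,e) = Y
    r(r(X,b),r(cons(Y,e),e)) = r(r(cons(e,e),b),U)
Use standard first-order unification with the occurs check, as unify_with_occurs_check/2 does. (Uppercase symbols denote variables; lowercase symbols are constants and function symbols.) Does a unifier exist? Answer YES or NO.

Bind T := b; no other remaining equation mentions T.
Bind Y := r(b,e); substituting into the remaining equation gives: r(r(X,b),r(cons(r(b,e),e),e)) = r(r(cons(e,e),b),U).
Decompose r/2: r(X,b) = r(cons(e,e),b),  r(cons(r(b,e),e),e) = U.
Decompose r/2: X = cons(e,e),  b = b.
Bind X := cons(e,e); no other remaining equation mentions X.
Delete trivial equation b = b.
Bind U := r(cons(r(b,e),e),e).
No equations remain and no clash or occurs-check failure arose, so a unifier exists.

YES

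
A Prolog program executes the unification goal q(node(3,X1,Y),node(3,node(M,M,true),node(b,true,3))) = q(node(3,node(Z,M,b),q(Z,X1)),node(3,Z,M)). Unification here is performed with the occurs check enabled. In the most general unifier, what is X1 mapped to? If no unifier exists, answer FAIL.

Decompose q/2: node(3,X1,Y) = node(3,node(Z,M,b),q(Z,X1)),  node(3,node(M,M,true),node(b,true,3)) = node(3,Z,M).
Decompose node/3: 3 = 3,  X1 = node(Z,M,b),  Y = q(Z,X1).
Delete trivial equation 3 = 3.
Bind X1 := node(Z,M,b); substituting into the one remaining equation that mentions X1 gives: Y = q(Z,node(Z,M,b)).
Bind Y := q(Z,node(Z,M,b)); no other remaining equation mentions Y.
Decompose node/3: 3 = 3,  node(M,M,true) = Z,  node(b,true,3) = M.
Delete trivial equation 3 = 3.
Bind Z := node(M,M,true); no other remaining equation mentions Z. Substituting into the earlier bindings gives X1 := node(node(M,M,true),M,b), Y := q(node(M,M,true),node(node(M,M,true),M,b)).
Bind M := node(b,true,3). Substituting into the earlier bindings gives X1 := node(node(node(b,true,3),node(b,true,3),true),node(b,true,3),b), Y := q(node(node(b,true,3),node(b,true,3),true),node(node(node(b,true,3),node(b,true,3),true),node(b,true,3),b)), Z := node(node(b,true,3),node(b,true,3),true).
MGU = { X1 -> node(node(node(b,true,3),node(b,true,3),true),node(b,true,3),b), Y -> q(node(node(b,true,3),node(b,true,3),true),node(node(node(b,true,3),node(b,true,3),true),node(b,true,3),b)), Z -> node(node(b,true,3),node(b,true,3),true), M -> node(b,true,3) }, so X1 -> node(node(node(b,true,3),node(b,true,3),true),node(b,true,3),b).

node(node(node(b,true,3),node(b,true,3),true),node(b,true,3),b)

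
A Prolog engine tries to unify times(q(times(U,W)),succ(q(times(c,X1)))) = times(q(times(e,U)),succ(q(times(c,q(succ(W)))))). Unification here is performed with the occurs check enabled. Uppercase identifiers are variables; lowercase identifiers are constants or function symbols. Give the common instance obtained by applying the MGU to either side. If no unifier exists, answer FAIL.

Decompose times/2: q(times(U,W)) = q(times(e,U)),  succ(q(times(c,X1))) = succ(q(times(c,q(succ(W))))).
Decompose q/1: times(U,W) = times(e,U).
Decompose times/2: U = e,  W = U.
Bind U := e; substituting into the one remaining equation that mentions U gives: W = e.
Bind W := e; substituting into the remaining equation gives: succ(q(times(c,X1))) = succ(q(times(c,q(succ(e))))).
Decompose succ/1: q(times(c,X1)) = q(times(c,q(succ(e)))).
Decompose q/1: times(c,X1) = times(c,q(succ(e))).
Decompose times/2: c = c,  X1 = q(succ(e)).
Delete trivial equation c = c.
Bind X1 := q(succ(e)).
Applying the MGU to either side gives times(q(times(e,e)),succ(q(times(c,q(succ(e)))))).

times(q(times(e,e)),succ(q(times(c,q(succ(e))))))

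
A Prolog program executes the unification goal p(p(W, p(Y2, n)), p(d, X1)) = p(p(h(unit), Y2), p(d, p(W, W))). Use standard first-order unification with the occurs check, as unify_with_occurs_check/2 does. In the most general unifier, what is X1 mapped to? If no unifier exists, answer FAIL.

FAIL

Decompose p/2: p(W, p(Y2, n)) = p(h(unit), Y2),  p(d, X1) = p(d, p(W, W)).
Decompose p/2: W = h(unit),  p(Y2, n) = Y2.
Bind W := h(unit); substituting into the one remaining equation that mentions W gives: p(d, X1) = p(d, p(h(unit), h(unit))).
Occurs check fails: Y2 occurs in p(Y2, n); the equation Y2 = p(Y2, n) has no finite solution.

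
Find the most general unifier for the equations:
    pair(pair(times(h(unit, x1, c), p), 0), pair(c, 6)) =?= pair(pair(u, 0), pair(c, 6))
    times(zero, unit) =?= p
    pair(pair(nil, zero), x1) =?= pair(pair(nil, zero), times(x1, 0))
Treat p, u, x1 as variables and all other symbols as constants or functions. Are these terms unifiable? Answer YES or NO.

Decompose pair/2: pair(times(h(unit, x1, c), p), 0) =?= pair(u, 0),  pair(c, 6) =?= pair(c, 6).
Decompose pair/2: times(h(unit, x1, c), p) =?= u,  0 =?= 0.
Bind u := times(h(unit, x1, c), p); no other remaining equation mentions u.
Delete trivial equation 0 =?= 0.
Delete trivial equation pair(c, 6) =?= pair(c, 6).
Bind p := times(zero, unit); no other remaining equation mentions p. Substituting into the earlier binding gives u := times(h(unit, x1, c), times(zero, unit)).
Decompose pair/2: pair(nil, zero) =?= pair(nil, zero),  x1 =?= times(x1, 0).
Delete trivial equation pair(nil, zero) =?= pair(nil, zero).
Occurs check fails: x1 occurs in times(x1, 0); the equation x1 =?= times(x1, 0) has no finite solution.

NO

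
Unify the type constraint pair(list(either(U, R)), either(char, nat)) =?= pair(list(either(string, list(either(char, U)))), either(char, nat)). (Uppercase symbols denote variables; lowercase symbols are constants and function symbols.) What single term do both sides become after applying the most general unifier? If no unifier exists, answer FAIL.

Decompose pair/2: list(either(U, R)) =?= list(either(string, list(either(char, U)))),  either(char, nat) =?= either(char, nat).
Decompose list/1: either(U, R) =?= either(string, list(either(char, U))).
Decompose either/2: U =?= string,  R =?= list(either(char, U)).
Bind U := string; substituting into the one remaining equation that mentions U gives: R =?= list(either(char, string)).
Bind R := list(either(char, string)); no other remaining equation mentions R.
Delete trivial equation either(char, nat) =?= either(char, nat).
Applying the MGU to either side gives pair(list(either(string, list(either(char, string)))), either(char, nat)).

pair(list(either(string, list(either(char, string)))), either(char, nat))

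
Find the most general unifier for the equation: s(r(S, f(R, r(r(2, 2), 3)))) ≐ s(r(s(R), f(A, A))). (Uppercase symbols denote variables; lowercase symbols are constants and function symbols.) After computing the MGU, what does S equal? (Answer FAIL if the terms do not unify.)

s(r(r(2, 2), 3))

Decompose s/1: r(S, f(R, r(r(2, 2), 3))) ≐ r(s(R), f(A, A)).
Decompose r/2: S ≐ s(R),  f(R, r(r(2, 2), 3)) ≐ f(A, A).
Bind S := s(R); no other remaining equation mentions S.
Decompose f/2: R ≐ A,  r(r(2, 2), 3) ≐ A.
Bind R := A; no other remaining equation mentions R. Substituting into the earlier binding gives S := s(A).
Bind A := r(r(2, 2), 3). Substituting into the earlier bindings gives S := s(r(r(2, 2), 3)), R := r(r(2, 2), 3).
MGU = { S ↦ s(r(r(2, 2), 3)), R ↦ r(r(2, 2), 3), A ↦ r(r(2, 2), 3) }, so S ↦ s(r(r(2, 2), 3)).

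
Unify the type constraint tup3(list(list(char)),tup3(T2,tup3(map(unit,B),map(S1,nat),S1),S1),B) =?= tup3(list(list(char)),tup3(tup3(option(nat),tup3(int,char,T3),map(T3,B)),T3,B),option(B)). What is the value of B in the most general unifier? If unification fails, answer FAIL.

Decompose tup3/3: list(list(char)) =?= list(list(char)),  tup3(T2,tup3(map(unit,B),map(S1,nat),S1),S1) =?= tup3(tup3(option(nat),tup3(int,char,T3),map(T3,B)),T3,B),  B =?= option(B).
Delete trivial equation list(list(char)) =?= list(list(char)).
Decompose tup3/3: T2 =?= tup3(option(nat),tup3(int,char,T3),map(T3,B)),  tup3(map(unit,B),map(S1,nat),S1) =?= T3,  S1 =?= B.
Bind T2 := tup3(option(nat),tup3(int,char,T3),map(T3,B)); no other remaining equation mentions T2.
Bind T3 := tup3(map(unit,B),map(S1,nat),S1); no other remaining equation mentions T3. Substituting into the earlier binding gives T2 := tup3(option(nat),tup3(int,char,tup3(map(unit,B),map(S1,nat),S1)),map(tup3(map(unit,B),map(S1,nat),S1),B)).
Bind S1 := B; no other remaining equation mentions S1. Substituting into the earlier bindings gives T2 := tup3(option(nat),tup3(int,char,tup3(map(unit,B),map(B,nat),B)),map(tup3(map(unit,B),map(B,nat),B),B)), T3 := tup3(map(unit,B),map(B,nat),B).
Occurs check fails: B occurs in option(B); the equation B =?= option(B) has no finite solution.

FAIL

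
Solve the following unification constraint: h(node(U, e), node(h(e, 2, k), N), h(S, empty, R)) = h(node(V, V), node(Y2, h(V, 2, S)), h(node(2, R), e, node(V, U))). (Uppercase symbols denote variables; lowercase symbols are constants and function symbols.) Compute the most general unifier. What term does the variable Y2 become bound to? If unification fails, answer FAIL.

FAIL

Decompose h/3: node(U, e) = node(V, V),  node(h(e, 2, k), N) = node(Y2, h(V, 2, S)),  h(S, empty, R) = h(node(2, R), e, node(V, U)).
Decompose node/2: U = V,  e = V.
Bind U := V; substituting into the one remaining equation that mentions U gives: h(S, empty, R) = h(node(2, R), e, node(V, V)).
Bind V := e; substituting into the remaining equations gives: node(h(e, 2, k), N) = node(Y2, h(e, 2, S)),  h(S, empty, R) = h(node(2, R), e, node(e, e)). Substituting into the earlier binding gives U := e.
Decompose node/2: h(e, 2, k) = Y2,  N = h(e, 2, S).
Bind Y2 := h(e, 2, k); no other remaining equation mentions Y2.
Bind N := h(e, 2, S); no other remaining equation mentions N.
Decompose h/3: S = node(2, R),  empty = e,  R = node(e, e).
Bind S := node(2, R); no other remaining equation mentions S. Substituting into the earlier binding gives N := h(e, 2, node(2, R)).
Clash: constants empty and e differ; no unifier exists.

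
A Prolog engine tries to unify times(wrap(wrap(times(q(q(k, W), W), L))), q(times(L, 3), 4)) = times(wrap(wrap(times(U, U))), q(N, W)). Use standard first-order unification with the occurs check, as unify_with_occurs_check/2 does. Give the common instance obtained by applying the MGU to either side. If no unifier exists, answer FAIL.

Decompose times/2: wrap(wrap(times(q(q(k, W), W), L))) = wrap(wrap(times(U, U))),  q(times(L, 3), 4) = q(N, W).
Decompose wrap/1: wrap(times(q(q(k, W), W), L)) = wrap(times(U, U)).
Decompose wrap/1: times(q(q(k, W), W), L) = times(U, U).
Decompose times/2: q(q(k, W), W) = U,  L = U.
Bind U := q(q(k, W), W); substituting into the one remaining equation that mentions U gives: L = q(q(k, W), W).
Bind L := q(q(k, W), W); substituting into the remaining equation gives: q(times(q(q(k, W), W), 3), 4) = q(N, W).
Decompose q/2: times(q(q(k, W), W), 3) = N,  4 = W.
Bind N := times(q(q(k, W), W), 3); no other remaining equation mentions N.
Bind W := 4. Substituting into the earlier bindings gives U := q(q(k, 4), 4), L := q(q(k, 4), 4), N := times(q(q(k, 4), 4), 3).
Applying the MGU to either side gives times(wrap(wrap(times(q(q(k, 4), 4), q(q(k, 4), 4)))), q(times(q(q(k, 4), 4), 3), 4)).

times(wrap(wrap(times(q(q(k, 4), 4), q(q(k, 4), 4)))), q(times(q(q(k, 4), 4), 3), 4))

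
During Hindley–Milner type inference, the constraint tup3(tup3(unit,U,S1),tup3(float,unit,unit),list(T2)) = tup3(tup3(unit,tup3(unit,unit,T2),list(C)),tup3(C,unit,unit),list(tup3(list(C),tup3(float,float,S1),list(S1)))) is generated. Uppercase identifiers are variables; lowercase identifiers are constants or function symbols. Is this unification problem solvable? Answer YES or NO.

Decompose tup3/3: tup3(unit,U,S1) = tup3(unit,tup3(unit,unit,T2),list(C)),  tup3(float,unit,unit) = tup3(C,unit,unit),  list(T2) = list(tup3(list(C),tup3(float,float,S1),list(S1))).
Decompose tup3/3: unit = unit,  U = tup3(unit,unit,T2),  S1 = list(C).
Delete trivial equation unit = unit.
Bind U := tup3(unit,unit,T2); no other remaining equation mentions U.
Bind S1 := list(C); substituting into the one remaining equation that mentions S1 gives: list(T2) = list(tup3(list(C),tup3(float,float,list(C)),list(list(C)))).
Decompose tup3/3: float = C,  unit = unit,  unit = unit.
Bind C := float; substituting into the one remaining equation that mentions C gives: list(T2) = list(tup3(list(float),tup3(float,float,list(float)),list(list(float)))). Substituting into the earlier binding gives S1 := list(float).
Delete trivial equation unit = unit.
Delete trivial equation unit = unit.
Decompose list/1: T2 = tup3(list(float),tup3(float,float,list(float)),list(list(float))).
Bind T2 := tup3(list(float),tup3(float,float,list(float)),list(list(float))). Substituting into the earlier binding gives U := tup3(unit,unit,tup3(list(float),tup3(float,float,list(float)),list(list(float)))).
No equations remain and no clash or occurs-check failure arose, so a unifier exists.

YES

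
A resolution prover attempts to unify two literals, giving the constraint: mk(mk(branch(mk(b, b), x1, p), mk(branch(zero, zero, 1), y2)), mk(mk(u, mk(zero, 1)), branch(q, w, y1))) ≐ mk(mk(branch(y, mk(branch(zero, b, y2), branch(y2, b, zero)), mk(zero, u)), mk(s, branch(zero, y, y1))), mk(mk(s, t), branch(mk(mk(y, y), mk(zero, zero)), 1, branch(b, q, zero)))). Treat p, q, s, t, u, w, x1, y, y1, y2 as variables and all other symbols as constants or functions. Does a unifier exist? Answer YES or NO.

YES

Decompose mk/2: mk(branch(mk(b, b), x1, p), mk(branch(zero, zero, 1), y2)) ≐ mk(branch(y, mk(branch(zero, b, y2), branch(y2, b, zero)), mk(zero, u)), mk(s, branch(zero, y, y1))),  mk(mk(u, mk(zero, 1)), branch(q, w, y1)) ≐ mk(mk(s, t), branch(mk(mk(y, y), mk(zero, zero)), 1, branch(b, q, zero))).
Decompose mk/2: branch(mk(b, b), x1, p) ≐ branch(y, mk(branch(zero, b, y2), branch(y2, b, zero)), mk(zero, u)),  mk(branch(zero, zero, 1), y2) ≐ mk(s, branch(zero, y, y1)).
Decompose branch/3: mk(b, b) ≐ y,  x1 ≐ mk(branch(zero, b, y2), branch(y2, b, zero)),  p ≐ mk(zero, u).
Bind y := mk(b, b); substituting into the 2 remaining equations that mention y gives: mk(branch(zero, zero, 1), y2) ≐ mk(s, branch(zero, mk(b, b), y1)),  mk(mk(u, mk(zero, 1)), branch(q, w, y1)) ≐ mk(mk(s, t), branch(mk(mk(mk(b, b), mk(b, b)), mk(zero, zero)), 1, branch(b, q, zero))).
Bind x1 := mk(branch(zero, b, y2), branch(y2, b, zero)); no other remaining equation mentions x1.
Bind p := mk(zero, u); no other remaining equation mentions p.
Decompose mk/2: branch(zero, zero, 1) ≐ s,  y2 ≐ branch(zero, mk(b, b), y1).
Bind s := branch(zero, zero, 1); substituting into the one remaining equation that mentions s gives: mk(mk(u, mk(zero, 1)), branch(q, w, y1)) ≐ mk(mk(branch(zero, zero, 1), t), branch(mk(mk(mk(b, b), mk(b, b)), mk(zero, zero)), 1, branch(b, q, zero))).
Bind y2 := branch(zero, mk(b, b), y1); no other remaining equation mentions y2. Substituting into the earlier binding gives x1 := mk(branch(zero, b, branch(zero, mk(b, b), y1)), branch(branch(zero, mk(b, b), y1), b, zero)).
Decompose mk/2: mk(u, mk(zero, 1)) ≐ mk(branch(zero, zero, 1), t),  branch(q, w, y1) ≐ branch(mk(mk(mk(b, b), mk(b, b)), mk(zero, zero)), 1, branch(b, q, zero)).
Decompose mk/2: u ≐ branch(zero, zero, 1),  mk(zero, 1) ≐ t.
Bind u := branch(zero, zero, 1); no other remaining equation mentions u. Substituting into the earlier binding gives p := mk(zero, branch(zero, zero, 1)).
Bind t := mk(zero, 1); no other remaining equation mentions t.
Decompose branch/3: q ≐ mk(mk(mk(b, b), mk(b, b)), mk(zero, zero)),  w ≐ 1,  y1 ≐ branch(b, q, zero).
Bind q := mk(mk(mk(b, b), mk(b, b)), mk(zero, zero)); substituting into the one remaining equation that mentions q gives: y1 ≐ branch(b, mk(mk(mk(b, b), mk(b, b)), mk(zero, zero)), zero).
Bind w := 1; no other remaining equation mentions w.
Bind y1 := branch(b, mk(mk(mk(b, b), mk(b, b)), mk(zero, zero)), zero). Substituting into the earlier bindings gives x1 := mk(branch(zero, b, branch(zero, mk(b, b), branch(b, mk(mk(mk(b, b), mk(b, b)), mk(zero, zero)), zero))), branch(branch(zero, mk(b, b), branch(b, mk(mk(mk(b, b), mk(b, b)), mk(zero, zero)), zero)), b, zero)), y2 := branch(zero, mk(b, b), branch(b, mk(mk(mk(b, b), mk(b, b)), mk(zero, zero)), zero)).
No equations remain and no clash or occurs-check failure arose, so a unifier exists.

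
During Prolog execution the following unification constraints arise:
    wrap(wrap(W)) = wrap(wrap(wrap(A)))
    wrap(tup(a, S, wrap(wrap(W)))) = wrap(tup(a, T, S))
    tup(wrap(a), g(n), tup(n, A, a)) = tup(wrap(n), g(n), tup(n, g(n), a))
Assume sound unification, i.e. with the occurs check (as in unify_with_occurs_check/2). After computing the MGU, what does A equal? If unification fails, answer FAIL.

FAIL

Decompose wrap/1: wrap(W) = wrap(wrap(A)).
Decompose wrap/1: W = wrap(A).
Bind W := wrap(A); substituting into the one remaining equation that mentions W gives: wrap(tup(a, S, wrap(wrap(wrap(A))))) = wrap(tup(a, T, S)).
Decompose wrap/1: tup(a, S, wrap(wrap(wrap(A)))) = tup(a, T, S).
Decompose tup/3: a = a,  S = T,  wrap(wrap(wrap(A))) = S.
Delete trivial equation a = a.
Bind S := T; substituting into the one remaining equation that mentions S gives: wrap(wrap(wrap(A))) = T.
Bind T := wrap(wrap(wrap(A))); no other remaining equation mentions T. Substituting into the earlier binding gives S := wrap(wrap(wrap(A))).
Decompose tup/3: wrap(a) = wrap(n),  g(n) = g(n),  tup(n, A, a) = tup(n, g(n), a).
Decompose wrap/1: a = n.
Clash: constants a and n differ; no unifier exists.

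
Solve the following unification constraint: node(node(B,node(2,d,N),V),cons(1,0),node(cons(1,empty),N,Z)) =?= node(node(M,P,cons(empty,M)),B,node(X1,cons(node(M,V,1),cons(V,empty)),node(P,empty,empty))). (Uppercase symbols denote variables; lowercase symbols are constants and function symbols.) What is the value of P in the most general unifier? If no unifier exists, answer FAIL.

node(2,d,cons(node(cons(1,0),cons(empty,cons(1,0)),1),cons(cons(empty,cons(1,0)),empty)))

Decompose node/3: node(B,node(2,d,N),V) =?= node(M,P,cons(empty,M)),  cons(1,0) =?= B,  node(cons(1,empty),N,Z) =?= node(X1,cons(node(M,V,1),cons(V,empty)),node(P,empty,empty)).
Decompose node/3: B =?= M,  node(2,d,N) =?= P,  V =?= cons(empty,M).
Bind B := M; substituting into the one remaining equation that mentions B gives: cons(1,0) =?= M.
Bind P := node(2,d,N); substituting into the one remaining equation that mentions P gives: node(cons(1,empty),N,Z) =?= node(X1,cons(node(M,V,1),cons(V,empty)),node(node(2,d,N),empty,empty)).
Bind V := cons(empty,M); substituting into the one remaining equation that mentions V gives: node(cons(1,empty),N,Z) =?= node(X1,cons(node(M,cons(empty,M),1),cons(cons(empty,M),empty)),node(node(2,d,N),empty,empty)).
Bind M := cons(1,0); substituting into the remaining equation gives: node(cons(1,empty),N,Z) =?= node(X1,cons(node(cons(1,0),cons(empty,cons(1,0)),1),cons(cons(empty,cons(1,0)),empty)),node(node(2,d,N),empty,empty)). Substituting into the earlier bindings gives B := cons(1,0), V := cons(empty,cons(1,0)).
Decompose node/3: cons(1,empty) =?= X1,  N =?= cons(node(cons(1,0),cons(empty,cons(1,0)),1),cons(cons(empty,cons(1,0)),empty)),  Z =?= node(node(2,d,N),empty,empty).
Bind X1 := cons(1,empty); no other remaining equation mentions X1.
Bind N := cons(node(cons(1,0),cons(empty,cons(1,0)),1),cons(cons(empty,cons(1,0)),empty)); substituting into the remaining equation gives: Z =?= node(node(2,d,cons(node(cons(1,0),cons(empty,cons(1,0)),1),cons(cons(empty,cons(1,0)),empty))),empty,empty). Substituting into the earlier binding gives P := node(2,d,cons(node(cons(1,0),cons(empty,cons(1,0)),1),cons(cons(empty,cons(1,0)),empty))).
Bind Z := node(node(2,d,cons(node(cons(1,0),cons(empty,cons(1,0)),1),cons(cons(empty,cons(1,0)),empty))),empty,empty).
MGU = { B := cons(1,0), P := node(2,d,cons(node(cons(1,0),cons(empty,cons(1,0)),1),cons(cons(empty,cons(1,0)),empty))), V := cons(empty,cons(1,0)), M := cons(1,0), X1 := cons(1,empty), N := cons(node(cons(1,0),cons(empty,cons(1,0)),1),cons(cons(empty,cons(1,0)),empty)), Z := node(node(2,d,cons(node(cons(1,0),cons(empty,cons(1,0)),1),cons(cons(empty,cons(1,0)),empty))),empty,empty) }, so P := node(2,d,cons(node(cons(1,0),cons(empty,cons(1,0)),1),cons(cons(empty,cons(1,0)),empty))).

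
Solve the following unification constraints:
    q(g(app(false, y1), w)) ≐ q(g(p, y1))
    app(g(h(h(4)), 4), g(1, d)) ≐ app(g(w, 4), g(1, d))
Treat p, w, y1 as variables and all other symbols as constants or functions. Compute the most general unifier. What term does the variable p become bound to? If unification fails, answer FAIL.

app(false, h(h(4)))

Decompose q/1: g(app(false, y1), w) ≐ g(p, y1).
Decompose g/2: app(false, y1) ≐ p,  w ≐ y1.
Bind p := app(false, y1); no other remaining equation mentions p.
Bind w := y1; substituting into the remaining equation gives: app(g(h(h(4)), 4), g(1, d)) ≐ app(g(y1, 4), g(1, d)).
Decompose app/2: g(h(h(4)), 4) ≐ g(y1, 4),  g(1, d) ≐ g(1, d).
Decompose g/2: h(h(4)) ≐ y1,  4 ≐ 4.
Bind y1 := h(h(4)); no other remaining equation mentions y1. Substituting into the earlier bindings gives p := app(false, h(h(4))), w := h(h(4)).
Delete trivial equation 4 ≐ 4.
Delete trivial equation g(1, d) ≐ g(1, d).
MGU = { p -> app(false, h(h(4))), w -> h(h(4)), y1 -> h(h(4)) }, so p -> app(false, h(h(4))).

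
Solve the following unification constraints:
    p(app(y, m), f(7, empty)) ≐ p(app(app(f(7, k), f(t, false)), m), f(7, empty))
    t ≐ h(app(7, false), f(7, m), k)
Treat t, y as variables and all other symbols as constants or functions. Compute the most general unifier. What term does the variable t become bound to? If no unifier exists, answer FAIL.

Decompose p/2: app(y, m) ≐ app(app(f(7, k), f(t, false)), m),  f(7, empty) ≐ f(7, empty).
Decompose app/2: y ≐ app(f(7, k), f(t, false)),  m ≐ m.
Bind y := app(f(7, k), f(t, false)); no other remaining equation mentions y.
Delete trivial equation m ≐ m.
Delete trivial equation f(7, empty) ≐ f(7, empty).
Bind t := h(app(7, false), f(7, m), k). Substituting into the earlier binding gives y := app(f(7, k), f(h(app(7, false), f(7, m), k), false)).
MGU = { y ↦ app(f(7, k), f(h(app(7, false), f(7, m), k), false)), t ↦ h(app(7, false), f(7, m), k) }, so t ↦ h(app(7, false), f(7, m), k).

h(app(7, false), f(7, m), k)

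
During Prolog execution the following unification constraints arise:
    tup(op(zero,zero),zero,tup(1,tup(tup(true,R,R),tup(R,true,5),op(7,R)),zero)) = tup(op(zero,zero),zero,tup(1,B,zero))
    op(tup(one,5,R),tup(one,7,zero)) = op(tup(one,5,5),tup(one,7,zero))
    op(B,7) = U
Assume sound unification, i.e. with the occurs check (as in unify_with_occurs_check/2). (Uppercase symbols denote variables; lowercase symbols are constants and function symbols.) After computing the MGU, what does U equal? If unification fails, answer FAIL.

Decompose tup/3: op(zero,zero) = op(zero,zero),  zero = zero,  tup(1,tup(tup(true,R,R),tup(R,true,5),op(7,R)),zero) = tup(1,B,zero).
Delete trivial equation op(zero,zero) = op(zero,zero).
Delete trivial equation zero = zero.
Decompose tup/3: 1 = 1,  tup(tup(true,R,R),tup(R,true,5),op(7,R)) = B,  zero = zero.
Delete trivial equation 1 = 1.
Bind B := tup(tup(true,R,R),tup(R,true,5),op(7,R)); substituting into the one remaining equation that mentions B gives: op(tup(tup(true,R,R),tup(R,true,5),op(7,R)),7) = U.
Delete trivial equation zero = zero.
Decompose op/2: tup(one,5,R) = tup(one,5,5),  tup(one,7,zero) = tup(one,7,zero).
Decompose tup/3: one = one,  5 = 5,  R = 5.
Delete trivial equation one = one.
Delete trivial equation 5 = 5.
Bind R := 5; substituting into the one remaining equation that mentions R gives: op(tup(tup(true,5,5),tup(5,true,5),op(7,5)),7) = U. Substituting into the earlier binding gives B := tup(tup(true,5,5),tup(5,true,5),op(7,5)).
Delete trivial equation tup(one,7,zero) = tup(one,7,zero).
Bind U := op(tup(tup(true,5,5),tup(5,true,5),op(7,5)),7).
MGU = { B = tup(tup(true,5,5),tup(5,true,5),op(7,5)), R = 5, U = op(tup(tup(true,5,5),tup(5,true,5),op(7,5)),7) }, so U = op(tup(tup(true,5,5),tup(5,true,5),op(7,5)),7).

op(tup(tup(true,5,5),tup(5,true,5),op(7,5)),7)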